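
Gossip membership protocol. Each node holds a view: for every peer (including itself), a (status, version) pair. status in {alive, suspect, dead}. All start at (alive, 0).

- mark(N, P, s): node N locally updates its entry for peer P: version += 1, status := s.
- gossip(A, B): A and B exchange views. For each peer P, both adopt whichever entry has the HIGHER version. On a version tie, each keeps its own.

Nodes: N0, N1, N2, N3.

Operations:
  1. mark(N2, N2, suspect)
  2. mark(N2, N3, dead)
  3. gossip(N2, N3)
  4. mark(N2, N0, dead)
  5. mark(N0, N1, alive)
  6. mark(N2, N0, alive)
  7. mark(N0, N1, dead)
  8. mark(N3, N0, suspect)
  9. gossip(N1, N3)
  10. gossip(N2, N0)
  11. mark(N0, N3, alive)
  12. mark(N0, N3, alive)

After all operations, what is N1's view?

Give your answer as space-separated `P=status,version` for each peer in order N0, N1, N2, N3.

Op 1: N2 marks N2=suspect -> (suspect,v1)
Op 2: N2 marks N3=dead -> (dead,v1)
Op 3: gossip N2<->N3 -> N2.N0=(alive,v0) N2.N1=(alive,v0) N2.N2=(suspect,v1) N2.N3=(dead,v1) | N3.N0=(alive,v0) N3.N1=(alive,v0) N3.N2=(suspect,v1) N3.N3=(dead,v1)
Op 4: N2 marks N0=dead -> (dead,v1)
Op 5: N0 marks N1=alive -> (alive,v1)
Op 6: N2 marks N0=alive -> (alive,v2)
Op 7: N0 marks N1=dead -> (dead,v2)
Op 8: N3 marks N0=suspect -> (suspect,v1)
Op 9: gossip N1<->N3 -> N1.N0=(suspect,v1) N1.N1=(alive,v0) N1.N2=(suspect,v1) N1.N3=(dead,v1) | N3.N0=(suspect,v1) N3.N1=(alive,v0) N3.N2=(suspect,v1) N3.N3=(dead,v1)
Op 10: gossip N2<->N0 -> N2.N0=(alive,v2) N2.N1=(dead,v2) N2.N2=(suspect,v1) N2.N3=(dead,v1) | N0.N0=(alive,v2) N0.N1=(dead,v2) N0.N2=(suspect,v1) N0.N3=(dead,v1)
Op 11: N0 marks N3=alive -> (alive,v2)
Op 12: N0 marks N3=alive -> (alive,v3)

Answer: N0=suspect,1 N1=alive,0 N2=suspect,1 N3=dead,1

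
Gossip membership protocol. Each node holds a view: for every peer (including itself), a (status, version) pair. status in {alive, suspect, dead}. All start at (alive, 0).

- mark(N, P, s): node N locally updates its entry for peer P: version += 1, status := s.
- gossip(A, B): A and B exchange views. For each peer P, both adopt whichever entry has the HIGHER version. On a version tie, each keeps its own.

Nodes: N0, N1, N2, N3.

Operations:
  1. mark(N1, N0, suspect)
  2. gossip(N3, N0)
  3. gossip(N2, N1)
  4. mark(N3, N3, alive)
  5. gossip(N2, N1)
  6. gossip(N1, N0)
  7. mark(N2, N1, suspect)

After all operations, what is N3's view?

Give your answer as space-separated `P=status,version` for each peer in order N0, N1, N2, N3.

Answer: N0=alive,0 N1=alive,0 N2=alive,0 N3=alive,1

Derivation:
Op 1: N1 marks N0=suspect -> (suspect,v1)
Op 2: gossip N3<->N0 -> N3.N0=(alive,v0) N3.N1=(alive,v0) N3.N2=(alive,v0) N3.N3=(alive,v0) | N0.N0=(alive,v0) N0.N1=(alive,v0) N0.N2=(alive,v0) N0.N3=(alive,v0)
Op 3: gossip N2<->N1 -> N2.N0=(suspect,v1) N2.N1=(alive,v0) N2.N2=(alive,v0) N2.N3=(alive,v0) | N1.N0=(suspect,v1) N1.N1=(alive,v0) N1.N2=(alive,v0) N1.N3=(alive,v0)
Op 4: N3 marks N3=alive -> (alive,v1)
Op 5: gossip N2<->N1 -> N2.N0=(suspect,v1) N2.N1=(alive,v0) N2.N2=(alive,v0) N2.N3=(alive,v0) | N1.N0=(suspect,v1) N1.N1=(alive,v0) N1.N2=(alive,v0) N1.N3=(alive,v0)
Op 6: gossip N1<->N0 -> N1.N0=(suspect,v1) N1.N1=(alive,v0) N1.N2=(alive,v0) N1.N3=(alive,v0) | N0.N0=(suspect,v1) N0.N1=(alive,v0) N0.N2=(alive,v0) N0.N3=(alive,v0)
Op 7: N2 marks N1=suspect -> (suspect,v1)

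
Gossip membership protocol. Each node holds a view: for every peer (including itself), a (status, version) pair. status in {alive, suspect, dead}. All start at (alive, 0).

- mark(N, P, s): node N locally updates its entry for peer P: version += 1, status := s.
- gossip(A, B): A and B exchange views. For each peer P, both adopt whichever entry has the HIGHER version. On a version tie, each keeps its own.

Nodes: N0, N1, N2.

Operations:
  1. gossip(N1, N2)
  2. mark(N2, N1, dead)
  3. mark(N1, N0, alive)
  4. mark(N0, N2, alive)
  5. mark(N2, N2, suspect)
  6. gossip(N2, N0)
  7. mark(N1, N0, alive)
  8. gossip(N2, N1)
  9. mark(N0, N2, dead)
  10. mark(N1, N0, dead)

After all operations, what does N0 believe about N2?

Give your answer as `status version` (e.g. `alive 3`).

Answer: dead 2

Derivation:
Op 1: gossip N1<->N2 -> N1.N0=(alive,v0) N1.N1=(alive,v0) N1.N2=(alive,v0) | N2.N0=(alive,v0) N2.N1=(alive,v0) N2.N2=(alive,v0)
Op 2: N2 marks N1=dead -> (dead,v1)
Op 3: N1 marks N0=alive -> (alive,v1)
Op 4: N0 marks N2=alive -> (alive,v1)
Op 5: N2 marks N2=suspect -> (suspect,v1)
Op 6: gossip N2<->N0 -> N2.N0=(alive,v0) N2.N1=(dead,v1) N2.N2=(suspect,v1) | N0.N0=(alive,v0) N0.N1=(dead,v1) N0.N2=(alive,v1)
Op 7: N1 marks N0=alive -> (alive,v2)
Op 8: gossip N2<->N1 -> N2.N0=(alive,v2) N2.N1=(dead,v1) N2.N2=(suspect,v1) | N1.N0=(alive,v2) N1.N1=(dead,v1) N1.N2=(suspect,v1)
Op 9: N0 marks N2=dead -> (dead,v2)
Op 10: N1 marks N0=dead -> (dead,v3)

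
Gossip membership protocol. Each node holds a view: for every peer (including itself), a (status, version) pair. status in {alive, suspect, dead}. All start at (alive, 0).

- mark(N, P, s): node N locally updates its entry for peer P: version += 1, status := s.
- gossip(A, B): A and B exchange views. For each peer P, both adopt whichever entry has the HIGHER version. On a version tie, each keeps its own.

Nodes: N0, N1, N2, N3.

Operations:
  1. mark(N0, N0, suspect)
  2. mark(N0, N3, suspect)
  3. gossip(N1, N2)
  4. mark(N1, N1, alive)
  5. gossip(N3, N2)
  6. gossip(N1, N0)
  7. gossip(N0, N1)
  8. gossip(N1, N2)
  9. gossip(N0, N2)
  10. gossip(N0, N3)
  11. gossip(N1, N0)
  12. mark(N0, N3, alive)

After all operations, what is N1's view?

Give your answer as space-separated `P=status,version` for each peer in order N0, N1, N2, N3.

Answer: N0=suspect,1 N1=alive,1 N2=alive,0 N3=suspect,1

Derivation:
Op 1: N0 marks N0=suspect -> (suspect,v1)
Op 2: N0 marks N3=suspect -> (suspect,v1)
Op 3: gossip N1<->N2 -> N1.N0=(alive,v0) N1.N1=(alive,v0) N1.N2=(alive,v0) N1.N3=(alive,v0) | N2.N0=(alive,v0) N2.N1=(alive,v0) N2.N2=(alive,v0) N2.N3=(alive,v0)
Op 4: N1 marks N1=alive -> (alive,v1)
Op 5: gossip N3<->N2 -> N3.N0=(alive,v0) N3.N1=(alive,v0) N3.N2=(alive,v0) N3.N3=(alive,v0) | N2.N0=(alive,v0) N2.N1=(alive,v0) N2.N2=(alive,v0) N2.N3=(alive,v0)
Op 6: gossip N1<->N0 -> N1.N0=(suspect,v1) N1.N1=(alive,v1) N1.N2=(alive,v0) N1.N3=(suspect,v1) | N0.N0=(suspect,v1) N0.N1=(alive,v1) N0.N2=(alive,v0) N0.N3=(suspect,v1)
Op 7: gossip N0<->N1 -> N0.N0=(suspect,v1) N0.N1=(alive,v1) N0.N2=(alive,v0) N0.N3=(suspect,v1) | N1.N0=(suspect,v1) N1.N1=(alive,v1) N1.N2=(alive,v0) N1.N3=(suspect,v1)
Op 8: gossip N1<->N2 -> N1.N0=(suspect,v1) N1.N1=(alive,v1) N1.N2=(alive,v0) N1.N3=(suspect,v1) | N2.N0=(suspect,v1) N2.N1=(alive,v1) N2.N2=(alive,v0) N2.N3=(suspect,v1)
Op 9: gossip N0<->N2 -> N0.N0=(suspect,v1) N0.N1=(alive,v1) N0.N2=(alive,v0) N0.N3=(suspect,v1) | N2.N0=(suspect,v1) N2.N1=(alive,v1) N2.N2=(alive,v0) N2.N3=(suspect,v1)
Op 10: gossip N0<->N3 -> N0.N0=(suspect,v1) N0.N1=(alive,v1) N0.N2=(alive,v0) N0.N3=(suspect,v1) | N3.N0=(suspect,v1) N3.N1=(alive,v1) N3.N2=(alive,v0) N3.N3=(suspect,v1)
Op 11: gossip N1<->N0 -> N1.N0=(suspect,v1) N1.N1=(alive,v1) N1.N2=(alive,v0) N1.N3=(suspect,v1) | N0.N0=(suspect,v1) N0.N1=(alive,v1) N0.N2=(alive,v0) N0.N3=(suspect,v1)
Op 12: N0 marks N3=alive -> (alive,v2)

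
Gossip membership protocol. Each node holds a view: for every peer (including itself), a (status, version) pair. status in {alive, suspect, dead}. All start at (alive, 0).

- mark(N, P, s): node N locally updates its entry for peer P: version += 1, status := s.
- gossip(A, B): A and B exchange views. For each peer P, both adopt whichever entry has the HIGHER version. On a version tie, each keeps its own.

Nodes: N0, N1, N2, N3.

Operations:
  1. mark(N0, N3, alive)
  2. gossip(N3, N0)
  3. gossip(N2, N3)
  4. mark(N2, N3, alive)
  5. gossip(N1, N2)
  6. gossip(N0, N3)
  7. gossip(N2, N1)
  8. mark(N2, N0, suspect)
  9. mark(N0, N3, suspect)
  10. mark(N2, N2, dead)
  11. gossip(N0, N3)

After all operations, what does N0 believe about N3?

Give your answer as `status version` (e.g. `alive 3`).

Op 1: N0 marks N3=alive -> (alive,v1)
Op 2: gossip N3<->N0 -> N3.N0=(alive,v0) N3.N1=(alive,v0) N3.N2=(alive,v0) N3.N3=(alive,v1) | N0.N0=(alive,v0) N0.N1=(alive,v0) N0.N2=(alive,v0) N0.N3=(alive,v1)
Op 3: gossip N2<->N3 -> N2.N0=(alive,v0) N2.N1=(alive,v0) N2.N2=(alive,v0) N2.N3=(alive,v1) | N3.N0=(alive,v0) N3.N1=(alive,v0) N3.N2=(alive,v0) N3.N3=(alive,v1)
Op 4: N2 marks N3=alive -> (alive,v2)
Op 5: gossip N1<->N2 -> N1.N0=(alive,v0) N1.N1=(alive,v0) N1.N2=(alive,v0) N1.N3=(alive,v2) | N2.N0=(alive,v0) N2.N1=(alive,v0) N2.N2=(alive,v0) N2.N3=(alive,v2)
Op 6: gossip N0<->N3 -> N0.N0=(alive,v0) N0.N1=(alive,v0) N0.N2=(alive,v0) N0.N3=(alive,v1) | N3.N0=(alive,v0) N3.N1=(alive,v0) N3.N2=(alive,v0) N3.N3=(alive,v1)
Op 7: gossip N2<->N1 -> N2.N0=(alive,v0) N2.N1=(alive,v0) N2.N2=(alive,v0) N2.N3=(alive,v2) | N1.N0=(alive,v0) N1.N1=(alive,v0) N1.N2=(alive,v0) N1.N3=(alive,v2)
Op 8: N2 marks N0=suspect -> (suspect,v1)
Op 9: N0 marks N3=suspect -> (suspect,v2)
Op 10: N2 marks N2=dead -> (dead,v1)
Op 11: gossip N0<->N3 -> N0.N0=(alive,v0) N0.N1=(alive,v0) N0.N2=(alive,v0) N0.N3=(suspect,v2) | N3.N0=(alive,v0) N3.N1=(alive,v0) N3.N2=(alive,v0) N3.N3=(suspect,v2)

Answer: suspect 2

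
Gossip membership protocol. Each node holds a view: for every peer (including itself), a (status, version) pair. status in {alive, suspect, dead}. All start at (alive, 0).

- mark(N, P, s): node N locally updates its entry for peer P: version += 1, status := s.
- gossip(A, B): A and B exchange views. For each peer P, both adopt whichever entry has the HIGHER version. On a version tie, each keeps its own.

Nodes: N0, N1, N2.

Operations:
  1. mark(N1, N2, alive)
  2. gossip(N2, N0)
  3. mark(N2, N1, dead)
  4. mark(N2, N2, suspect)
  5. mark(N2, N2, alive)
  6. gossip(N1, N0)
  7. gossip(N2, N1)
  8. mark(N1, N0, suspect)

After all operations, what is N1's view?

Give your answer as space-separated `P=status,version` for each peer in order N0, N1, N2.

Answer: N0=suspect,1 N1=dead,1 N2=alive,2

Derivation:
Op 1: N1 marks N2=alive -> (alive,v1)
Op 2: gossip N2<->N0 -> N2.N0=(alive,v0) N2.N1=(alive,v0) N2.N2=(alive,v0) | N0.N0=(alive,v0) N0.N1=(alive,v0) N0.N2=(alive,v0)
Op 3: N2 marks N1=dead -> (dead,v1)
Op 4: N2 marks N2=suspect -> (suspect,v1)
Op 5: N2 marks N2=alive -> (alive,v2)
Op 6: gossip N1<->N0 -> N1.N0=(alive,v0) N1.N1=(alive,v0) N1.N2=(alive,v1) | N0.N0=(alive,v0) N0.N1=(alive,v0) N0.N2=(alive,v1)
Op 7: gossip N2<->N1 -> N2.N0=(alive,v0) N2.N1=(dead,v1) N2.N2=(alive,v2) | N1.N0=(alive,v0) N1.N1=(dead,v1) N1.N2=(alive,v2)
Op 8: N1 marks N0=suspect -> (suspect,v1)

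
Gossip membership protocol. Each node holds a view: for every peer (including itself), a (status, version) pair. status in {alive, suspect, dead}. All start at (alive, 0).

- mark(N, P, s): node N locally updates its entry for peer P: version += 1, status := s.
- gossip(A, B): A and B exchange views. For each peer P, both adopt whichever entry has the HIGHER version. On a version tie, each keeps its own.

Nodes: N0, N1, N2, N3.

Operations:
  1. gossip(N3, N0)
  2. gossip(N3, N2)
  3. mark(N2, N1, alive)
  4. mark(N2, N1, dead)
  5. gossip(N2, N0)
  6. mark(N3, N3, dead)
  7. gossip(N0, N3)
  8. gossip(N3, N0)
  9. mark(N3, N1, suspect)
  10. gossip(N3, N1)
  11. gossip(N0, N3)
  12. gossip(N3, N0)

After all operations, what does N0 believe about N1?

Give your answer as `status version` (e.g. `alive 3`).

Op 1: gossip N3<->N0 -> N3.N0=(alive,v0) N3.N1=(alive,v0) N3.N2=(alive,v0) N3.N3=(alive,v0) | N0.N0=(alive,v0) N0.N1=(alive,v0) N0.N2=(alive,v0) N0.N3=(alive,v0)
Op 2: gossip N3<->N2 -> N3.N0=(alive,v0) N3.N1=(alive,v0) N3.N2=(alive,v0) N3.N3=(alive,v0) | N2.N0=(alive,v0) N2.N1=(alive,v0) N2.N2=(alive,v0) N2.N3=(alive,v0)
Op 3: N2 marks N1=alive -> (alive,v1)
Op 4: N2 marks N1=dead -> (dead,v2)
Op 5: gossip N2<->N0 -> N2.N0=(alive,v0) N2.N1=(dead,v2) N2.N2=(alive,v0) N2.N3=(alive,v0) | N0.N0=(alive,v0) N0.N1=(dead,v2) N0.N2=(alive,v0) N0.N3=(alive,v0)
Op 6: N3 marks N3=dead -> (dead,v1)
Op 7: gossip N0<->N3 -> N0.N0=(alive,v0) N0.N1=(dead,v2) N0.N2=(alive,v0) N0.N3=(dead,v1) | N3.N0=(alive,v0) N3.N1=(dead,v2) N3.N2=(alive,v0) N3.N3=(dead,v1)
Op 8: gossip N3<->N0 -> N3.N0=(alive,v0) N3.N1=(dead,v2) N3.N2=(alive,v0) N3.N3=(dead,v1) | N0.N0=(alive,v0) N0.N1=(dead,v2) N0.N2=(alive,v0) N0.N3=(dead,v1)
Op 9: N3 marks N1=suspect -> (suspect,v3)
Op 10: gossip N3<->N1 -> N3.N0=(alive,v0) N3.N1=(suspect,v3) N3.N2=(alive,v0) N3.N3=(dead,v1) | N1.N0=(alive,v0) N1.N1=(suspect,v3) N1.N2=(alive,v0) N1.N3=(dead,v1)
Op 11: gossip N0<->N3 -> N0.N0=(alive,v0) N0.N1=(suspect,v3) N0.N2=(alive,v0) N0.N3=(dead,v1) | N3.N0=(alive,v0) N3.N1=(suspect,v3) N3.N2=(alive,v0) N3.N3=(dead,v1)
Op 12: gossip N3<->N0 -> N3.N0=(alive,v0) N3.N1=(suspect,v3) N3.N2=(alive,v0) N3.N3=(dead,v1) | N0.N0=(alive,v0) N0.N1=(suspect,v3) N0.N2=(alive,v0) N0.N3=(dead,v1)

Answer: suspect 3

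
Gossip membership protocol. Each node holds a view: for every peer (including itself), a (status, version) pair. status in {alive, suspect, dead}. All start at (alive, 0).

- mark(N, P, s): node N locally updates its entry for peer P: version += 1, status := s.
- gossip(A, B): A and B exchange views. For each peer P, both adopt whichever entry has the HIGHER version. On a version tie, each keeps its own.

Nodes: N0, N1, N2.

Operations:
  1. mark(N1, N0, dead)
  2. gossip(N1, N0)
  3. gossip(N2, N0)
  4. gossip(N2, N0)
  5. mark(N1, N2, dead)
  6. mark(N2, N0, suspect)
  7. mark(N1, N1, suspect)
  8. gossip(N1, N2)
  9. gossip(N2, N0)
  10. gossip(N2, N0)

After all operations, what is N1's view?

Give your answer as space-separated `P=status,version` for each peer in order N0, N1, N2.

Op 1: N1 marks N0=dead -> (dead,v1)
Op 2: gossip N1<->N0 -> N1.N0=(dead,v1) N1.N1=(alive,v0) N1.N2=(alive,v0) | N0.N0=(dead,v1) N0.N1=(alive,v0) N0.N2=(alive,v0)
Op 3: gossip N2<->N0 -> N2.N0=(dead,v1) N2.N1=(alive,v0) N2.N2=(alive,v0) | N0.N0=(dead,v1) N0.N1=(alive,v0) N0.N2=(alive,v0)
Op 4: gossip N2<->N0 -> N2.N0=(dead,v1) N2.N1=(alive,v0) N2.N2=(alive,v0) | N0.N0=(dead,v1) N0.N1=(alive,v0) N0.N2=(alive,v0)
Op 5: N1 marks N2=dead -> (dead,v1)
Op 6: N2 marks N0=suspect -> (suspect,v2)
Op 7: N1 marks N1=suspect -> (suspect,v1)
Op 8: gossip N1<->N2 -> N1.N0=(suspect,v2) N1.N1=(suspect,v1) N1.N2=(dead,v1) | N2.N0=(suspect,v2) N2.N1=(suspect,v1) N2.N2=(dead,v1)
Op 9: gossip N2<->N0 -> N2.N0=(suspect,v2) N2.N1=(suspect,v1) N2.N2=(dead,v1) | N0.N0=(suspect,v2) N0.N1=(suspect,v1) N0.N2=(dead,v1)
Op 10: gossip N2<->N0 -> N2.N0=(suspect,v2) N2.N1=(suspect,v1) N2.N2=(dead,v1) | N0.N0=(suspect,v2) N0.N1=(suspect,v1) N0.N2=(dead,v1)

Answer: N0=suspect,2 N1=suspect,1 N2=dead,1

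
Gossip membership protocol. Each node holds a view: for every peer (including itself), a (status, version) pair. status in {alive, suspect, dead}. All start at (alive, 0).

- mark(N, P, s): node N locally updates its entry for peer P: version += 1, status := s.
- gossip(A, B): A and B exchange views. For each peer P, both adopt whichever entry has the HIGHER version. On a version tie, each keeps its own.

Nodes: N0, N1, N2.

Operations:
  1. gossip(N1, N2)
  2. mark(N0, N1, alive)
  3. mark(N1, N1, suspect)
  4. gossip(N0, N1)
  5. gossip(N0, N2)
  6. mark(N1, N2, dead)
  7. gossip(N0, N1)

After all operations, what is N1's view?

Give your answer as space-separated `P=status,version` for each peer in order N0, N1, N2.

Answer: N0=alive,0 N1=suspect,1 N2=dead,1

Derivation:
Op 1: gossip N1<->N2 -> N1.N0=(alive,v0) N1.N1=(alive,v0) N1.N2=(alive,v0) | N2.N0=(alive,v0) N2.N1=(alive,v0) N2.N2=(alive,v0)
Op 2: N0 marks N1=alive -> (alive,v1)
Op 3: N1 marks N1=suspect -> (suspect,v1)
Op 4: gossip N0<->N1 -> N0.N0=(alive,v0) N0.N1=(alive,v1) N0.N2=(alive,v0) | N1.N0=(alive,v0) N1.N1=(suspect,v1) N1.N2=(alive,v0)
Op 5: gossip N0<->N2 -> N0.N0=(alive,v0) N0.N1=(alive,v1) N0.N2=(alive,v0) | N2.N0=(alive,v0) N2.N1=(alive,v1) N2.N2=(alive,v0)
Op 6: N1 marks N2=dead -> (dead,v1)
Op 7: gossip N0<->N1 -> N0.N0=(alive,v0) N0.N1=(alive,v1) N0.N2=(dead,v1) | N1.N0=(alive,v0) N1.N1=(suspect,v1) N1.N2=(dead,v1)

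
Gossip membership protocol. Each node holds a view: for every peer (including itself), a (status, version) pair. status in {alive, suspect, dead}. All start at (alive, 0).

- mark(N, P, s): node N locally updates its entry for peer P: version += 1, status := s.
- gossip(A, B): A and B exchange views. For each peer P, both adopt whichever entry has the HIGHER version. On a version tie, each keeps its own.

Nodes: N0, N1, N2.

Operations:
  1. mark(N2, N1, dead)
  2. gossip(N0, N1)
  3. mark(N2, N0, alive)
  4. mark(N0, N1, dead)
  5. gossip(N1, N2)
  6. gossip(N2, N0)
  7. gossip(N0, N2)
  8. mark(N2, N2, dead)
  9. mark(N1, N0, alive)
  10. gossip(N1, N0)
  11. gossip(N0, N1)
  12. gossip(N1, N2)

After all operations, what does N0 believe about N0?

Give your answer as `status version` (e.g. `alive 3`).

Op 1: N2 marks N1=dead -> (dead,v1)
Op 2: gossip N0<->N1 -> N0.N0=(alive,v0) N0.N1=(alive,v0) N0.N2=(alive,v0) | N1.N0=(alive,v0) N1.N1=(alive,v0) N1.N2=(alive,v0)
Op 3: N2 marks N0=alive -> (alive,v1)
Op 4: N0 marks N1=dead -> (dead,v1)
Op 5: gossip N1<->N2 -> N1.N0=(alive,v1) N1.N1=(dead,v1) N1.N2=(alive,v0) | N2.N0=(alive,v1) N2.N1=(dead,v1) N2.N2=(alive,v0)
Op 6: gossip N2<->N0 -> N2.N0=(alive,v1) N2.N1=(dead,v1) N2.N2=(alive,v0) | N0.N0=(alive,v1) N0.N1=(dead,v1) N0.N2=(alive,v0)
Op 7: gossip N0<->N2 -> N0.N0=(alive,v1) N0.N1=(dead,v1) N0.N2=(alive,v0) | N2.N0=(alive,v1) N2.N1=(dead,v1) N2.N2=(alive,v0)
Op 8: N2 marks N2=dead -> (dead,v1)
Op 9: N1 marks N0=alive -> (alive,v2)
Op 10: gossip N1<->N0 -> N1.N0=(alive,v2) N1.N1=(dead,v1) N1.N2=(alive,v0) | N0.N0=(alive,v2) N0.N1=(dead,v1) N0.N2=(alive,v0)
Op 11: gossip N0<->N1 -> N0.N0=(alive,v2) N0.N1=(dead,v1) N0.N2=(alive,v0) | N1.N0=(alive,v2) N1.N1=(dead,v1) N1.N2=(alive,v0)
Op 12: gossip N1<->N2 -> N1.N0=(alive,v2) N1.N1=(dead,v1) N1.N2=(dead,v1) | N2.N0=(alive,v2) N2.N1=(dead,v1) N2.N2=(dead,v1)

Answer: alive 2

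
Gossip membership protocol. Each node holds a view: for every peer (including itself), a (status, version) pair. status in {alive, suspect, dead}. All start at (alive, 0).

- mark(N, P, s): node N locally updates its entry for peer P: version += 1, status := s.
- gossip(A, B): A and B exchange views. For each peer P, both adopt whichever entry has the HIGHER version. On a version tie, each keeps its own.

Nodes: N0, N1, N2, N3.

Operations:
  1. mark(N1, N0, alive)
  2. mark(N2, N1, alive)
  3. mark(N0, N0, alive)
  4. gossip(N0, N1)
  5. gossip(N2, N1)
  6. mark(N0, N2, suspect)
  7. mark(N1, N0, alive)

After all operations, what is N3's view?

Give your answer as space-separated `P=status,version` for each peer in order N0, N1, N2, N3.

Answer: N0=alive,0 N1=alive,0 N2=alive,0 N3=alive,0

Derivation:
Op 1: N1 marks N0=alive -> (alive,v1)
Op 2: N2 marks N1=alive -> (alive,v1)
Op 3: N0 marks N0=alive -> (alive,v1)
Op 4: gossip N0<->N1 -> N0.N0=(alive,v1) N0.N1=(alive,v0) N0.N2=(alive,v0) N0.N3=(alive,v0) | N1.N0=(alive,v1) N1.N1=(alive,v0) N1.N2=(alive,v0) N1.N3=(alive,v0)
Op 5: gossip N2<->N1 -> N2.N0=(alive,v1) N2.N1=(alive,v1) N2.N2=(alive,v0) N2.N3=(alive,v0) | N1.N0=(alive,v1) N1.N1=(alive,v1) N1.N2=(alive,v0) N1.N3=(alive,v0)
Op 6: N0 marks N2=suspect -> (suspect,v1)
Op 7: N1 marks N0=alive -> (alive,v2)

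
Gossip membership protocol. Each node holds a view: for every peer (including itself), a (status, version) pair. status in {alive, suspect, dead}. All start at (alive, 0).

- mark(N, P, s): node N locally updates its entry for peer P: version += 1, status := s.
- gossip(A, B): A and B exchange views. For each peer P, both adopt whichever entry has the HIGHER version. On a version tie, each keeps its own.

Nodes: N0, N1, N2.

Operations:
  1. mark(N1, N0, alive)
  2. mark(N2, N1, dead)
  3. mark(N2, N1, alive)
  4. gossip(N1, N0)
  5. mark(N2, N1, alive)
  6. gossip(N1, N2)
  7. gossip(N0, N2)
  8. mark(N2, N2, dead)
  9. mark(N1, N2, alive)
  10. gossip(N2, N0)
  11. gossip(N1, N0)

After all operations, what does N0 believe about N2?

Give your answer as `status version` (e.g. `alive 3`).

Op 1: N1 marks N0=alive -> (alive,v1)
Op 2: N2 marks N1=dead -> (dead,v1)
Op 3: N2 marks N1=alive -> (alive,v2)
Op 4: gossip N1<->N0 -> N1.N0=(alive,v1) N1.N1=(alive,v0) N1.N2=(alive,v0) | N0.N0=(alive,v1) N0.N1=(alive,v0) N0.N2=(alive,v0)
Op 5: N2 marks N1=alive -> (alive,v3)
Op 6: gossip N1<->N2 -> N1.N0=(alive,v1) N1.N1=(alive,v3) N1.N2=(alive,v0) | N2.N0=(alive,v1) N2.N1=(alive,v3) N2.N2=(alive,v0)
Op 7: gossip N0<->N2 -> N0.N0=(alive,v1) N0.N1=(alive,v3) N0.N2=(alive,v0) | N2.N0=(alive,v1) N2.N1=(alive,v3) N2.N2=(alive,v0)
Op 8: N2 marks N2=dead -> (dead,v1)
Op 9: N1 marks N2=alive -> (alive,v1)
Op 10: gossip N2<->N0 -> N2.N0=(alive,v1) N2.N1=(alive,v3) N2.N2=(dead,v1) | N0.N0=(alive,v1) N0.N1=(alive,v3) N0.N2=(dead,v1)
Op 11: gossip N1<->N0 -> N1.N0=(alive,v1) N1.N1=(alive,v3) N1.N2=(alive,v1) | N0.N0=(alive,v1) N0.N1=(alive,v3) N0.N2=(dead,v1)

Answer: dead 1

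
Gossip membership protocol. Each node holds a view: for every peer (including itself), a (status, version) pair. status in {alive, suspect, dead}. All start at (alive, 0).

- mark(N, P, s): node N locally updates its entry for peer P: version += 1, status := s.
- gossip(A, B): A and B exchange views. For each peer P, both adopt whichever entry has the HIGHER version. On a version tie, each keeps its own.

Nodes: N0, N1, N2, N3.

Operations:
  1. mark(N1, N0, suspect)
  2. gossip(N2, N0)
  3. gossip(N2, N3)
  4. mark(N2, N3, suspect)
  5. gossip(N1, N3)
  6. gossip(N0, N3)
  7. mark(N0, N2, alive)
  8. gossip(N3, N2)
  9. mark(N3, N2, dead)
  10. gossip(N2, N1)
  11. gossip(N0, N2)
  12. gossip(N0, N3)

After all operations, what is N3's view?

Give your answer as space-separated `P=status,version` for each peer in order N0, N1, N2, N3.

Op 1: N1 marks N0=suspect -> (suspect,v1)
Op 2: gossip N2<->N0 -> N2.N0=(alive,v0) N2.N1=(alive,v0) N2.N2=(alive,v0) N2.N3=(alive,v0) | N0.N0=(alive,v0) N0.N1=(alive,v0) N0.N2=(alive,v0) N0.N3=(alive,v0)
Op 3: gossip N2<->N3 -> N2.N0=(alive,v0) N2.N1=(alive,v0) N2.N2=(alive,v0) N2.N3=(alive,v0) | N3.N0=(alive,v0) N3.N1=(alive,v0) N3.N2=(alive,v0) N3.N3=(alive,v0)
Op 4: N2 marks N3=suspect -> (suspect,v1)
Op 5: gossip N1<->N3 -> N1.N0=(suspect,v1) N1.N1=(alive,v0) N1.N2=(alive,v0) N1.N3=(alive,v0) | N3.N0=(suspect,v1) N3.N1=(alive,v0) N3.N2=(alive,v0) N3.N3=(alive,v0)
Op 6: gossip N0<->N3 -> N0.N0=(suspect,v1) N0.N1=(alive,v0) N0.N2=(alive,v0) N0.N3=(alive,v0) | N3.N0=(suspect,v1) N3.N1=(alive,v0) N3.N2=(alive,v0) N3.N3=(alive,v0)
Op 7: N0 marks N2=alive -> (alive,v1)
Op 8: gossip N3<->N2 -> N3.N0=(suspect,v1) N3.N1=(alive,v0) N3.N2=(alive,v0) N3.N3=(suspect,v1) | N2.N0=(suspect,v1) N2.N1=(alive,v0) N2.N2=(alive,v0) N2.N3=(suspect,v1)
Op 9: N3 marks N2=dead -> (dead,v1)
Op 10: gossip N2<->N1 -> N2.N0=(suspect,v1) N2.N1=(alive,v0) N2.N2=(alive,v0) N2.N3=(suspect,v1) | N1.N0=(suspect,v1) N1.N1=(alive,v0) N1.N2=(alive,v0) N1.N3=(suspect,v1)
Op 11: gossip N0<->N2 -> N0.N0=(suspect,v1) N0.N1=(alive,v0) N0.N2=(alive,v1) N0.N3=(suspect,v1) | N2.N0=(suspect,v1) N2.N1=(alive,v0) N2.N2=(alive,v1) N2.N3=(suspect,v1)
Op 12: gossip N0<->N3 -> N0.N0=(suspect,v1) N0.N1=(alive,v0) N0.N2=(alive,v1) N0.N3=(suspect,v1) | N3.N0=(suspect,v1) N3.N1=(alive,v0) N3.N2=(dead,v1) N3.N3=(suspect,v1)

Answer: N0=suspect,1 N1=alive,0 N2=dead,1 N3=suspect,1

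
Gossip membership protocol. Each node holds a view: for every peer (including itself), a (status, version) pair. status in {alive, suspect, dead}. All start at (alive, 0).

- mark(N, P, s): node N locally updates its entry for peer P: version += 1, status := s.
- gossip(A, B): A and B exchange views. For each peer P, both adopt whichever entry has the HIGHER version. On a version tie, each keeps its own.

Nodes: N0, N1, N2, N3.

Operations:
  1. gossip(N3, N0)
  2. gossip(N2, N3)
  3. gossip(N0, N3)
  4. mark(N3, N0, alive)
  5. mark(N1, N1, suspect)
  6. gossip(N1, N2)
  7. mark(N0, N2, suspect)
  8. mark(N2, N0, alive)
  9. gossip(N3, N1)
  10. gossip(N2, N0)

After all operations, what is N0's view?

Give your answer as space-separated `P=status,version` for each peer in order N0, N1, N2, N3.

Answer: N0=alive,1 N1=suspect,1 N2=suspect,1 N3=alive,0

Derivation:
Op 1: gossip N3<->N0 -> N3.N0=(alive,v0) N3.N1=(alive,v0) N3.N2=(alive,v0) N3.N3=(alive,v0) | N0.N0=(alive,v0) N0.N1=(alive,v0) N0.N2=(alive,v0) N0.N3=(alive,v0)
Op 2: gossip N2<->N3 -> N2.N0=(alive,v0) N2.N1=(alive,v0) N2.N2=(alive,v0) N2.N3=(alive,v0) | N3.N0=(alive,v0) N3.N1=(alive,v0) N3.N2=(alive,v0) N3.N3=(alive,v0)
Op 3: gossip N0<->N3 -> N0.N0=(alive,v0) N0.N1=(alive,v0) N0.N2=(alive,v0) N0.N3=(alive,v0) | N3.N0=(alive,v0) N3.N1=(alive,v0) N3.N2=(alive,v0) N3.N3=(alive,v0)
Op 4: N3 marks N0=alive -> (alive,v1)
Op 5: N1 marks N1=suspect -> (suspect,v1)
Op 6: gossip N1<->N2 -> N1.N0=(alive,v0) N1.N1=(suspect,v1) N1.N2=(alive,v0) N1.N3=(alive,v0) | N2.N0=(alive,v0) N2.N1=(suspect,v1) N2.N2=(alive,v0) N2.N3=(alive,v0)
Op 7: N0 marks N2=suspect -> (suspect,v1)
Op 8: N2 marks N0=alive -> (alive,v1)
Op 9: gossip N3<->N1 -> N3.N0=(alive,v1) N3.N1=(suspect,v1) N3.N2=(alive,v0) N3.N3=(alive,v0) | N1.N0=(alive,v1) N1.N1=(suspect,v1) N1.N2=(alive,v0) N1.N3=(alive,v0)
Op 10: gossip N2<->N0 -> N2.N0=(alive,v1) N2.N1=(suspect,v1) N2.N2=(suspect,v1) N2.N3=(alive,v0) | N0.N0=(alive,v1) N0.N1=(suspect,v1) N0.N2=(suspect,v1) N0.N3=(alive,v0)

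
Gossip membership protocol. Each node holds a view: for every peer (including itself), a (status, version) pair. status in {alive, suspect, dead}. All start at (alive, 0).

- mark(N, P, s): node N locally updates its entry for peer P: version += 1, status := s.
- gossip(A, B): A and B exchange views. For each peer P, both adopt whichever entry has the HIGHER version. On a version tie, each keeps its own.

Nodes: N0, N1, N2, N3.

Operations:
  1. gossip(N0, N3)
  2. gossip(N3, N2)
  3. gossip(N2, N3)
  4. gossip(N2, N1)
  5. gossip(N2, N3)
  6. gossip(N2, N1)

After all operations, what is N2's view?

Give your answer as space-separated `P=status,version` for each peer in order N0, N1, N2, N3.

Op 1: gossip N0<->N3 -> N0.N0=(alive,v0) N0.N1=(alive,v0) N0.N2=(alive,v0) N0.N3=(alive,v0) | N3.N0=(alive,v0) N3.N1=(alive,v0) N3.N2=(alive,v0) N3.N3=(alive,v0)
Op 2: gossip N3<->N2 -> N3.N0=(alive,v0) N3.N1=(alive,v0) N3.N2=(alive,v0) N3.N3=(alive,v0) | N2.N0=(alive,v0) N2.N1=(alive,v0) N2.N2=(alive,v0) N2.N3=(alive,v0)
Op 3: gossip N2<->N3 -> N2.N0=(alive,v0) N2.N1=(alive,v0) N2.N2=(alive,v0) N2.N3=(alive,v0) | N3.N0=(alive,v0) N3.N1=(alive,v0) N3.N2=(alive,v0) N3.N3=(alive,v0)
Op 4: gossip N2<->N1 -> N2.N0=(alive,v0) N2.N1=(alive,v0) N2.N2=(alive,v0) N2.N3=(alive,v0) | N1.N0=(alive,v0) N1.N1=(alive,v0) N1.N2=(alive,v0) N1.N3=(alive,v0)
Op 5: gossip N2<->N3 -> N2.N0=(alive,v0) N2.N1=(alive,v0) N2.N2=(alive,v0) N2.N3=(alive,v0) | N3.N0=(alive,v0) N3.N1=(alive,v0) N3.N2=(alive,v0) N3.N3=(alive,v0)
Op 6: gossip N2<->N1 -> N2.N0=(alive,v0) N2.N1=(alive,v0) N2.N2=(alive,v0) N2.N3=(alive,v0) | N1.N0=(alive,v0) N1.N1=(alive,v0) N1.N2=(alive,v0) N1.N3=(alive,v0)

Answer: N0=alive,0 N1=alive,0 N2=alive,0 N3=alive,0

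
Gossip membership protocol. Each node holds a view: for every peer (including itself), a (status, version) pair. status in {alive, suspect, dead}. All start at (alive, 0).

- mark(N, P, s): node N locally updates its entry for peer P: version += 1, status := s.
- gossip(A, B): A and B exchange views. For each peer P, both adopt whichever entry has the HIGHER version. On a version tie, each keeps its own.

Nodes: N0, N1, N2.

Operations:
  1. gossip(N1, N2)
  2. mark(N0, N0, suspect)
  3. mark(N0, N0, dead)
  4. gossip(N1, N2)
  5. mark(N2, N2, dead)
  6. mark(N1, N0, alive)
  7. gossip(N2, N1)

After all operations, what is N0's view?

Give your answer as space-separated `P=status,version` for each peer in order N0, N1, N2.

Answer: N0=dead,2 N1=alive,0 N2=alive,0

Derivation:
Op 1: gossip N1<->N2 -> N1.N0=(alive,v0) N1.N1=(alive,v0) N1.N2=(alive,v0) | N2.N0=(alive,v0) N2.N1=(alive,v0) N2.N2=(alive,v0)
Op 2: N0 marks N0=suspect -> (suspect,v1)
Op 3: N0 marks N0=dead -> (dead,v2)
Op 4: gossip N1<->N2 -> N1.N0=(alive,v0) N1.N1=(alive,v0) N1.N2=(alive,v0) | N2.N0=(alive,v0) N2.N1=(alive,v0) N2.N2=(alive,v0)
Op 5: N2 marks N2=dead -> (dead,v1)
Op 6: N1 marks N0=alive -> (alive,v1)
Op 7: gossip N2<->N1 -> N2.N0=(alive,v1) N2.N1=(alive,v0) N2.N2=(dead,v1) | N1.N0=(alive,v1) N1.N1=(alive,v0) N1.N2=(dead,v1)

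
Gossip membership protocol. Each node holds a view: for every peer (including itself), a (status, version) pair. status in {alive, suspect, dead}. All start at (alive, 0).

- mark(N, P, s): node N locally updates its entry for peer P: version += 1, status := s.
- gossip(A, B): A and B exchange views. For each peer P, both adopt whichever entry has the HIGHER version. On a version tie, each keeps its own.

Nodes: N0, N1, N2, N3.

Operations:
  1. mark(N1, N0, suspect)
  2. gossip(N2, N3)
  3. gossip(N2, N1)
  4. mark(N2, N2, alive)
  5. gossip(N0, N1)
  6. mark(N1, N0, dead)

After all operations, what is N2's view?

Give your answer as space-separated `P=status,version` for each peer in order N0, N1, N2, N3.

Answer: N0=suspect,1 N1=alive,0 N2=alive,1 N3=alive,0

Derivation:
Op 1: N1 marks N0=suspect -> (suspect,v1)
Op 2: gossip N2<->N3 -> N2.N0=(alive,v0) N2.N1=(alive,v0) N2.N2=(alive,v0) N2.N3=(alive,v0) | N3.N0=(alive,v0) N3.N1=(alive,v0) N3.N2=(alive,v0) N3.N3=(alive,v0)
Op 3: gossip N2<->N1 -> N2.N0=(suspect,v1) N2.N1=(alive,v0) N2.N2=(alive,v0) N2.N3=(alive,v0) | N1.N0=(suspect,v1) N1.N1=(alive,v0) N1.N2=(alive,v0) N1.N3=(alive,v0)
Op 4: N2 marks N2=alive -> (alive,v1)
Op 5: gossip N0<->N1 -> N0.N0=(suspect,v1) N0.N1=(alive,v0) N0.N2=(alive,v0) N0.N3=(alive,v0) | N1.N0=(suspect,v1) N1.N1=(alive,v0) N1.N2=(alive,v0) N1.N3=(alive,v0)
Op 6: N1 marks N0=dead -> (dead,v2)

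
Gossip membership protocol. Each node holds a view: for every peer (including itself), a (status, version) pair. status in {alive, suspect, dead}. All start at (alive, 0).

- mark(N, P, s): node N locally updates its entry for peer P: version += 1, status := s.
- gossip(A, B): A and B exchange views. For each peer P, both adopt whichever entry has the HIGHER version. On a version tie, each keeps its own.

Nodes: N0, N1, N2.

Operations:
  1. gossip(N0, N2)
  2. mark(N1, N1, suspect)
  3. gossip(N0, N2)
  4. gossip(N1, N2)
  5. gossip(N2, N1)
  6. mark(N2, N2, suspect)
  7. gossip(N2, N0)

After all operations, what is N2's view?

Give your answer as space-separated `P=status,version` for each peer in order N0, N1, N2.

Op 1: gossip N0<->N2 -> N0.N0=(alive,v0) N0.N1=(alive,v0) N0.N2=(alive,v0) | N2.N0=(alive,v0) N2.N1=(alive,v0) N2.N2=(alive,v0)
Op 2: N1 marks N1=suspect -> (suspect,v1)
Op 3: gossip N0<->N2 -> N0.N0=(alive,v0) N0.N1=(alive,v0) N0.N2=(alive,v0) | N2.N0=(alive,v0) N2.N1=(alive,v0) N2.N2=(alive,v0)
Op 4: gossip N1<->N2 -> N1.N0=(alive,v0) N1.N1=(suspect,v1) N1.N2=(alive,v0) | N2.N0=(alive,v0) N2.N1=(suspect,v1) N2.N2=(alive,v0)
Op 5: gossip N2<->N1 -> N2.N0=(alive,v0) N2.N1=(suspect,v1) N2.N2=(alive,v0) | N1.N0=(alive,v0) N1.N1=(suspect,v1) N1.N2=(alive,v0)
Op 6: N2 marks N2=suspect -> (suspect,v1)
Op 7: gossip N2<->N0 -> N2.N0=(alive,v0) N2.N1=(suspect,v1) N2.N2=(suspect,v1) | N0.N0=(alive,v0) N0.N1=(suspect,v1) N0.N2=(suspect,v1)

Answer: N0=alive,0 N1=suspect,1 N2=suspect,1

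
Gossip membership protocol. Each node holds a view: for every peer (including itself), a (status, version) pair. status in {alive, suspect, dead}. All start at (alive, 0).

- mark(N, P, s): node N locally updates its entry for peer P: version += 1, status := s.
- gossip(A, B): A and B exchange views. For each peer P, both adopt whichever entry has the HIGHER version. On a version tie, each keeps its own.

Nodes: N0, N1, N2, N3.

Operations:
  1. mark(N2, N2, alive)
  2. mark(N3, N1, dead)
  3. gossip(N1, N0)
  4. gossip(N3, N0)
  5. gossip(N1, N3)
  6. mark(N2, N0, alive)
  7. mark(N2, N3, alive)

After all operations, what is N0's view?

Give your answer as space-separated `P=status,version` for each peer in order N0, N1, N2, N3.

Answer: N0=alive,0 N1=dead,1 N2=alive,0 N3=alive,0

Derivation:
Op 1: N2 marks N2=alive -> (alive,v1)
Op 2: N3 marks N1=dead -> (dead,v1)
Op 3: gossip N1<->N0 -> N1.N0=(alive,v0) N1.N1=(alive,v0) N1.N2=(alive,v0) N1.N3=(alive,v0) | N0.N0=(alive,v0) N0.N1=(alive,v0) N0.N2=(alive,v0) N0.N3=(alive,v0)
Op 4: gossip N3<->N0 -> N3.N0=(alive,v0) N3.N1=(dead,v1) N3.N2=(alive,v0) N3.N3=(alive,v0) | N0.N0=(alive,v0) N0.N1=(dead,v1) N0.N2=(alive,v0) N0.N3=(alive,v0)
Op 5: gossip N1<->N3 -> N1.N0=(alive,v0) N1.N1=(dead,v1) N1.N2=(alive,v0) N1.N3=(alive,v0) | N3.N0=(alive,v0) N3.N1=(dead,v1) N3.N2=(alive,v0) N3.N3=(alive,v0)
Op 6: N2 marks N0=alive -> (alive,v1)
Op 7: N2 marks N3=alive -> (alive,v1)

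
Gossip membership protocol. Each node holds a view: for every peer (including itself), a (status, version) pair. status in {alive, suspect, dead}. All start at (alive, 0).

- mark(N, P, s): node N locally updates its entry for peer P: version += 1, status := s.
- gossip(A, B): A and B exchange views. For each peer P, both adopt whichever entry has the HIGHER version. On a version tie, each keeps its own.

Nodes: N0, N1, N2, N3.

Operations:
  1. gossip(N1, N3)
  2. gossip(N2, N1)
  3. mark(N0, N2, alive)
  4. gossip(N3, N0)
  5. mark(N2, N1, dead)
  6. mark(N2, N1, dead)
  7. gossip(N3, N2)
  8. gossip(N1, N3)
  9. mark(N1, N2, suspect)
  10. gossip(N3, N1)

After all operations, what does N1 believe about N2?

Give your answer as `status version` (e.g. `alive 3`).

Answer: suspect 2

Derivation:
Op 1: gossip N1<->N3 -> N1.N0=(alive,v0) N1.N1=(alive,v0) N1.N2=(alive,v0) N1.N3=(alive,v0) | N3.N0=(alive,v0) N3.N1=(alive,v0) N3.N2=(alive,v0) N3.N3=(alive,v0)
Op 2: gossip N2<->N1 -> N2.N0=(alive,v0) N2.N1=(alive,v0) N2.N2=(alive,v0) N2.N3=(alive,v0) | N1.N0=(alive,v0) N1.N1=(alive,v0) N1.N2=(alive,v0) N1.N3=(alive,v0)
Op 3: N0 marks N2=alive -> (alive,v1)
Op 4: gossip N3<->N0 -> N3.N0=(alive,v0) N3.N1=(alive,v0) N3.N2=(alive,v1) N3.N3=(alive,v0) | N0.N0=(alive,v0) N0.N1=(alive,v0) N0.N2=(alive,v1) N0.N3=(alive,v0)
Op 5: N2 marks N1=dead -> (dead,v1)
Op 6: N2 marks N1=dead -> (dead,v2)
Op 7: gossip N3<->N2 -> N3.N0=(alive,v0) N3.N1=(dead,v2) N3.N2=(alive,v1) N3.N3=(alive,v0) | N2.N0=(alive,v0) N2.N1=(dead,v2) N2.N2=(alive,v1) N2.N3=(alive,v0)
Op 8: gossip N1<->N3 -> N1.N0=(alive,v0) N1.N1=(dead,v2) N1.N2=(alive,v1) N1.N3=(alive,v0) | N3.N0=(alive,v0) N3.N1=(dead,v2) N3.N2=(alive,v1) N3.N3=(alive,v0)
Op 9: N1 marks N2=suspect -> (suspect,v2)
Op 10: gossip N3<->N1 -> N3.N0=(alive,v0) N3.N1=(dead,v2) N3.N2=(suspect,v2) N3.N3=(alive,v0) | N1.N0=(alive,v0) N1.N1=(dead,v2) N1.N2=(suspect,v2) N1.N3=(alive,v0)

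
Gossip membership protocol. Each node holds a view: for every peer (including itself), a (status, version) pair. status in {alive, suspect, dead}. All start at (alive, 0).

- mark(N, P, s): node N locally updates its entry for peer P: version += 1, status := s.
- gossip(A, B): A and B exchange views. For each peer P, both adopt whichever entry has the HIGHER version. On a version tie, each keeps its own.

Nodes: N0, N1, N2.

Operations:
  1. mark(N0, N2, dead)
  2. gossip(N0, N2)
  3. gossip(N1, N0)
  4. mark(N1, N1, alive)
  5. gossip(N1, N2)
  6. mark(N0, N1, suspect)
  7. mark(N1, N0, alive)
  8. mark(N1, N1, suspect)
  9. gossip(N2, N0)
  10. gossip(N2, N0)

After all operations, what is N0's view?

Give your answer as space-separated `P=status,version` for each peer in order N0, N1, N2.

Answer: N0=alive,0 N1=suspect,1 N2=dead,1

Derivation:
Op 1: N0 marks N2=dead -> (dead,v1)
Op 2: gossip N0<->N2 -> N0.N0=(alive,v0) N0.N1=(alive,v0) N0.N2=(dead,v1) | N2.N0=(alive,v0) N2.N1=(alive,v0) N2.N2=(dead,v1)
Op 3: gossip N1<->N0 -> N1.N0=(alive,v0) N1.N1=(alive,v0) N1.N2=(dead,v1) | N0.N0=(alive,v0) N0.N1=(alive,v0) N0.N2=(dead,v1)
Op 4: N1 marks N1=alive -> (alive,v1)
Op 5: gossip N1<->N2 -> N1.N0=(alive,v0) N1.N1=(alive,v1) N1.N2=(dead,v1) | N2.N0=(alive,v0) N2.N1=(alive,v1) N2.N2=(dead,v1)
Op 6: N0 marks N1=suspect -> (suspect,v1)
Op 7: N1 marks N0=alive -> (alive,v1)
Op 8: N1 marks N1=suspect -> (suspect,v2)
Op 9: gossip N2<->N0 -> N2.N0=(alive,v0) N2.N1=(alive,v1) N2.N2=(dead,v1) | N0.N0=(alive,v0) N0.N1=(suspect,v1) N0.N2=(dead,v1)
Op 10: gossip N2<->N0 -> N2.N0=(alive,v0) N2.N1=(alive,v1) N2.N2=(dead,v1) | N0.N0=(alive,v0) N0.N1=(suspect,v1) N0.N2=(dead,v1)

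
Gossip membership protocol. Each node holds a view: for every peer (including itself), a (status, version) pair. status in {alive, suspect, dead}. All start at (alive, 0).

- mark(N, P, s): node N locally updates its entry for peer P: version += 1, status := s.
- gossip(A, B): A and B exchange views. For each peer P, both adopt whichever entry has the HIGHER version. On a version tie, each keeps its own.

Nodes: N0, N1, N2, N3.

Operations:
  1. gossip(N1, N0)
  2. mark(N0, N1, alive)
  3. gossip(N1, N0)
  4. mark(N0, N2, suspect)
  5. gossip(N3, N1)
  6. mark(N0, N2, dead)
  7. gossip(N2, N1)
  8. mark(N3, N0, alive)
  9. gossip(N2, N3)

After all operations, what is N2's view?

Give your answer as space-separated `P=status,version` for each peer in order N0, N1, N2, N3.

Op 1: gossip N1<->N0 -> N1.N0=(alive,v0) N1.N1=(alive,v0) N1.N2=(alive,v0) N1.N3=(alive,v0) | N0.N0=(alive,v0) N0.N1=(alive,v0) N0.N2=(alive,v0) N0.N3=(alive,v0)
Op 2: N0 marks N1=alive -> (alive,v1)
Op 3: gossip N1<->N0 -> N1.N0=(alive,v0) N1.N1=(alive,v1) N1.N2=(alive,v0) N1.N3=(alive,v0) | N0.N0=(alive,v0) N0.N1=(alive,v1) N0.N2=(alive,v0) N0.N3=(alive,v0)
Op 4: N0 marks N2=suspect -> (suspect,v1)
Op 5: gossip N3<->N1 -> N3.N0=(alive,v0) N3.N1=(alive,v1) N3.N2=(alive,v0) N3.N3=(alive,v0) | N1.N0=(alive,v0) N1.N1=(alive,v1) N1.N2=(alive,v0) N1.N3=(alive,v0)
Op 6: N0 marks N2=dead -> (dead,v2)
Op 7: gossip N2<->N1 -> N2.N0=(alive,v0) N2.N1=(alive,v1) N2.N2=(alive,v0) N2.N3=(alive,v0) | N1.N0=(alive,v0) N1.N1=(alive,v1) N1.N2=(alive,v0) N1.N3=(alive,v0)
Op 8: N3 marks N0=alive -> (alive,v1)
Op 9: gossip N2<->N3 -> N2.N0=(alive,v1) N2.N1=(alive,v1) N2.N2=(alive,v0) N2.N3=(alive,v0) | N3.N0=(alive,v1) N3.N1=(alive,v1) N3.N2=(alive,v0) N3.N3=(alive,v0)

Answer: N0=alive,1 N1=alive,1 N2=alive,0 N3=alive,0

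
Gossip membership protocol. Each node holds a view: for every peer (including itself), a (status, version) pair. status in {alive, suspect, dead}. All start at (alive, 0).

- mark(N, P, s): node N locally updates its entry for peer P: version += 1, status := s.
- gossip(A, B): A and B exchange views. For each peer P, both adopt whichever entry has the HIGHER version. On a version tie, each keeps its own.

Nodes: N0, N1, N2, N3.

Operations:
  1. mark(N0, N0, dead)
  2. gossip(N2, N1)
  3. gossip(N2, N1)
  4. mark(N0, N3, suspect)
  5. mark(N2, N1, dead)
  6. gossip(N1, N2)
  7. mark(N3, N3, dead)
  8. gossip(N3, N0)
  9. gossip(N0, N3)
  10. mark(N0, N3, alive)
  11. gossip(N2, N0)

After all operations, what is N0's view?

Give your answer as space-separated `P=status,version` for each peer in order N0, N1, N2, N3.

Answer: N0=dead,1 N1=dead,1 N2=alive,0 N3=alive,2

Derivation:
Op 1: N0 marks N0=dead -> (dead,v1)
Op 2: gossip N2<->N1 -> N2.N0=(alive,v0) N2.N1=(alive,v0) N2.N2=(alive,v0) N2.N3=(alive,v0) | N1.N0=(alive,v0) N1.N1=(alive,v0) N1.N2=(alive,v0) N1.N3=(alive,v0)
Op 3: gossip N2<->N1 -> N2.N0=(alive,v0) N2.N1=(alive,v0) N2.N2=(alive,v0) N2.N3=(alive,v0) | N1.N0=(alive,v0) N1.N1=(alive,v0) N1.N2=(alive,v0) N1.N3=(alive,v0)
Op 4: N0 marks N3=suspect -> (suspect,v1)
Op 5: N2 marks N1=dead -> (dead,v1)
Op 6: gossip N1<->N2 -> N1.N0=(alive,v0) N1.N1=(dead,v1) N1.N2=(alive,v0) N1.N3=(alive,v0) | N2.N0=(alive,v0) N2.N1=(dead,v1) N2.N2=(alive,v0) N2.N3=(alive,v0)
Op 7: N3 marks N3=dead -> (dead,v1)
Op 8: gossip N3<->N0 -> N3.N0=(dead,v1) N3.N1=(alive,v0) N3.N2=(alive,v0) N3.N3=(dead,v1) | N0.N0=(dead,v1) N0.N1=(alive,v0) N0.N2=(alive,v0) N0.N3=(suspect,v1)
Op 9: gossip N0<->N3 -> N0.N0=(dead,v1) N0.N1=(alive,v0) N0.N2=(alive,v0) N0.N3=(suspect,v1) | N3.N0=(dead,v1) N3.N1=(alive,v0) N3.N2=(alive,v0) N3.N3=(dead,v1)
Op 10: N0 marks N3=alive -> (alive,v2)
Op 11: gossip N2<->N0 -> N2.N0=(dead,v1) N2.N1=(dead,v1) N2.N2=(alive,v0) N2.N3=(alive,v2) | N0.N0=(dead,v1) N0.N1=(dead,v1) N0.N2=(alive,v0) N0.N3=(alive,v2)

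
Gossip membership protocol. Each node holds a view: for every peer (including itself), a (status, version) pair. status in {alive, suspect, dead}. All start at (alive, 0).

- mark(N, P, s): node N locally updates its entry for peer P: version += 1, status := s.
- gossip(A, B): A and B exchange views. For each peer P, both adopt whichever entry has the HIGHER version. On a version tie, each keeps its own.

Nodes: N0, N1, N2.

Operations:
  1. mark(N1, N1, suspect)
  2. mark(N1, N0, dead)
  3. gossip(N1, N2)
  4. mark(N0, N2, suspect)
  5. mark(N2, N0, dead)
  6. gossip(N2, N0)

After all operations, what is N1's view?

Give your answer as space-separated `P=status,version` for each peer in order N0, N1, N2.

Op 1: N1 marks N1=suspect -> (suspect,v1)
Op 2: N1 marks N0=dead -> (dead,v1)
Op 3: gossip N1<->N2 -> N1.N0=(dead,v1) N1.N1=(suspect,v1) N1.N2=(alive,v0) | N2.N0=(dead,v1) N2.N1=(suspect,v1) N2.N2=(alive,v0)
Op 4: N0 marks N2=suspect -> (suspect,v1)
Op 5: N2 marks N0=dead -> (dead,v2)
Op 6: gossip N2<->N0 -> N2.N0=(dead,v2) N2.N1=(suspect,v1) N2.N2=(suspect,v1) | N0.N0=(dead,v2) N0.N1=(suspect,v1) N0.N2=(suspect,v1)

Answer: N0=dead,1 N1=suspect,1 N2=alive,0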